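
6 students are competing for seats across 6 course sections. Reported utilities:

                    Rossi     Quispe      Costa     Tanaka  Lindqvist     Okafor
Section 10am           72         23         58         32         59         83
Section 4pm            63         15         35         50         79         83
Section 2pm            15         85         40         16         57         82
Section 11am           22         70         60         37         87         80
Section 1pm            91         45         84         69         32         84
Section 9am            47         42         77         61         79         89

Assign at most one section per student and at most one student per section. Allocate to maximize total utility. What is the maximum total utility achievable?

Optimal: Rossi→Section 10am (72 points), Quispe→Section 2pm (85 points), Costa→Section 9am (77 points), Tanaka→Section 1pm (69 points), Lindqvist→Section 11am (87 points), Okafor→Section 4pm (83 points) — total 72+85+77+69+87+83 = 473 points.
Max-entry greedy (repeatedly take the single best remaining cell) gives 460 points, worse by 13.
No other one-to-one assignment exceeds 473 points.

Maximum total: 473 points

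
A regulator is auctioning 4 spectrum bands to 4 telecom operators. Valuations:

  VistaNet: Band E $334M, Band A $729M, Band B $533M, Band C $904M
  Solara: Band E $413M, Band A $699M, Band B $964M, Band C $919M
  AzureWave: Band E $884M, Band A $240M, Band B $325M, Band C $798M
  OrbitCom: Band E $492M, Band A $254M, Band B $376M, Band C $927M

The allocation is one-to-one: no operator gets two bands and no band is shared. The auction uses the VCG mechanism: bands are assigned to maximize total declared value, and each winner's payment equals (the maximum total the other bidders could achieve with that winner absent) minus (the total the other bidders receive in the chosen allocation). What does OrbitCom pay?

OrbitCom pays $175M.

Efficient allocation: VistaNet→Band A ($729M), Solara→Band B ($964M), AzureWave→Band E ($884M), OrbitCom→Band C ($927M); total welfare W = $3504M.
OrbitCom receives Band C at value $927M, so the others get W − 927 = $2577M.
Without OrbitCom: best allocation of the remaining 3 bidders over all 4 bands is VistaNet→Band C ($904M), Solara→Band B ($964M), AzureWave→Band E ($884M), total $2752M.
VCG payment = (others' best without OrbitCom) − (others' welfare with OrbitCom) = 2752 − 2577 = $175M.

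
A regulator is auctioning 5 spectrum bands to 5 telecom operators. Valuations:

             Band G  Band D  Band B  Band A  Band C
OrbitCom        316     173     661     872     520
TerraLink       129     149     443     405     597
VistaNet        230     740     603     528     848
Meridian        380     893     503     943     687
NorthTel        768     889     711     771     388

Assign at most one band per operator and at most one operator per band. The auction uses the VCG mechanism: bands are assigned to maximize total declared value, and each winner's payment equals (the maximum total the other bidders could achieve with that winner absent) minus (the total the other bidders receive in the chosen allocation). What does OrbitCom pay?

OrbitCom pays $171M.

Efficient allocation: OrbitCom→Band A ($872M), TerraLink→Band B ($443M), VistaNet→Band C ($848M), Meridian→Band D ($893M), NorthTel→Band G ($768M); total welfare W = $3824M.
OrbitCom receives Band A at value $872M, so the others get W − 872 = $2952M.
Without OrbitCom: best allocation of the remaining 4 bidders over all 5 bands is TerraLink→Band B ($443M), VistaNet→Band C ($848M), Meridian→Band A ($943M), NorthTel→Band D ($889M), total $3123M.
VCG payment = (others' best without OrbitCom) − (others' welfare with OrbitCom) = 3123 − 2952 = $171M.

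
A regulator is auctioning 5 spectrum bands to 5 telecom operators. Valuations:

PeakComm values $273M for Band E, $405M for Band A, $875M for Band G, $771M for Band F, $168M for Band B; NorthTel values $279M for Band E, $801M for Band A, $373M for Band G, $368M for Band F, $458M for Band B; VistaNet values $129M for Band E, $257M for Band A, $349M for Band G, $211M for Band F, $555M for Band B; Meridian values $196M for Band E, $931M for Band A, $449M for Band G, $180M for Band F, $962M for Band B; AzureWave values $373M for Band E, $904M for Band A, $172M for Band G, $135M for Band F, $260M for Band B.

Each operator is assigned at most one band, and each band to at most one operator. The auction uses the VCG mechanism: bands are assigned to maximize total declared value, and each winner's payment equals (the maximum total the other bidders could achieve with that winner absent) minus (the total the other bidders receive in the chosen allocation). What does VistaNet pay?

VistaNet pays $193M.

Efficient allocation: PeakComm→Band F ($771M), NorthTel→Band E ($279M), VistaNet→Band G ($349M), Meridian→Band B ($962M), AzureWave→Band A ($904M); total welfare W = $3265M.
VistaNet receives Band G at value $349M, so the others get W − 349 = $2916M.
Without VistaNet: best allocation of the remaining 4 bidders over all 5 bands is PeakComm→Band G ($875M), NorthTel→Band F ($368M), Meridian→Band B ($962M), AzureWave→Band A ($904M), total $3109M.
VCG payment = (others' best without VistaNet) − (others' welfare with VistaNet) = 3109 − 2916 = $193M.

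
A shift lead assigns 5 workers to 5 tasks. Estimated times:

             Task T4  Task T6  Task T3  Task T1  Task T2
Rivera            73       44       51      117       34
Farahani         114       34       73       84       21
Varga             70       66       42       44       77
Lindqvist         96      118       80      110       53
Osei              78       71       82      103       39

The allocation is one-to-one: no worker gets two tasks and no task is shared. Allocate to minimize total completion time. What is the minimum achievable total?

Minimum total: 260 min

This is the linear assignment problem.
Optimal: Rivera→Task T3 (51 min), Farahani→Task T6 (34 min), Varga→Task T1 (44 min), Lindqvist→Task T2 (53 min), Osei→Task T4 (78 min) — total 51+34+44+53+78 = 260 min.
Row-greedy (each worker in turn takes its cheapest remaining task) gives 309 min, worse by 49.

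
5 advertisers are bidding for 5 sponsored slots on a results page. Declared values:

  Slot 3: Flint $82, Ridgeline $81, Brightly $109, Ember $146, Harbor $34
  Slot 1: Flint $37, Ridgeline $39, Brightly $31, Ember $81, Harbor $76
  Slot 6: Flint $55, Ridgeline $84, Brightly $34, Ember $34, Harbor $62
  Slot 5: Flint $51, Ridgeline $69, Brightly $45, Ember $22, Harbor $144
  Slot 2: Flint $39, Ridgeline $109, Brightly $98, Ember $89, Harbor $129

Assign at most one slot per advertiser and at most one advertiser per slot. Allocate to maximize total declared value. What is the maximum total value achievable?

Max total: $509

This is the linear assignment problem.
Optimal: Flint→Slot 1 ($37), Ridgeline→Slot 6 ($84), Brightly→Slot 2 ($98), Ember→Slot 3 ($146), Harbor→Slot 5 ($144) — total 37+84+98+146+144 = $509.
Column-greedy (each slot in turn goes to its best remaining advertiser) gives $455, worse by 54.
No other one-to-one assignment exceeds $509.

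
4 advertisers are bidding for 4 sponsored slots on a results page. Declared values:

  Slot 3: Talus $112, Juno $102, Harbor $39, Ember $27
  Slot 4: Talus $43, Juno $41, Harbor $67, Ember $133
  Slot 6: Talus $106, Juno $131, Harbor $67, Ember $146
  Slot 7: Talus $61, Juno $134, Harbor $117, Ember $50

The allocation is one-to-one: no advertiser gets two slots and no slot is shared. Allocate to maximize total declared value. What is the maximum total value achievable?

Optimal: Talus→Slot 3 ($112), Juno→Slot 6 ($131), Harbor→Slot 7 ($117), Ember→Slot 4 ($133) — total 112+131+117+133 = $493.
Max-entry greedy (repeatedly take the single best remaining cell) gives $459, worse by 34.
Swapping Harbor↔Talus (Harbor→Slot 3 $39, Talus→Slot 7 $61) loses 129.
No other one-to-one assignment exceeds $493.

Maximum total: $493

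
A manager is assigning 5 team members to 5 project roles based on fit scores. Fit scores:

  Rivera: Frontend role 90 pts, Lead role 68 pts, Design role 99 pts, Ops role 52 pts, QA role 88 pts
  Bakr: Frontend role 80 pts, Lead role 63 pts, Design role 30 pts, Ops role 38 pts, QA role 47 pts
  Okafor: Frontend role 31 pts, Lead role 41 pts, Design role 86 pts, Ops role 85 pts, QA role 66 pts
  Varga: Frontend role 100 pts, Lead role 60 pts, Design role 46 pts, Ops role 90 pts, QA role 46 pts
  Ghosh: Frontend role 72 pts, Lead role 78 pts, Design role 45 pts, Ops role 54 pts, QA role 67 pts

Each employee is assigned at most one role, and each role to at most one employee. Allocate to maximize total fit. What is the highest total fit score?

Max total: 422 pts

Treat this as an assignment problem: match each employee to one role.
Optimal: Rivera→QA role (88 pts), Bakr→Frontend role (80 pts), Okafor→Design role (86 pts), Varga→Ops role (90 pts), Ghosh→Lead role (78 pts) — total 88+80+86+90+78 = 422 pts.
Max-entry greedy (repeatedly take the single best remaining cell) gives 409 pts, worse by 13.
Swapping Varga↔Ghosh (Varga→Lead role 60 pts, Ghosh→Ops role 54 pts) loses 54.
Every other assignment is strictly worse.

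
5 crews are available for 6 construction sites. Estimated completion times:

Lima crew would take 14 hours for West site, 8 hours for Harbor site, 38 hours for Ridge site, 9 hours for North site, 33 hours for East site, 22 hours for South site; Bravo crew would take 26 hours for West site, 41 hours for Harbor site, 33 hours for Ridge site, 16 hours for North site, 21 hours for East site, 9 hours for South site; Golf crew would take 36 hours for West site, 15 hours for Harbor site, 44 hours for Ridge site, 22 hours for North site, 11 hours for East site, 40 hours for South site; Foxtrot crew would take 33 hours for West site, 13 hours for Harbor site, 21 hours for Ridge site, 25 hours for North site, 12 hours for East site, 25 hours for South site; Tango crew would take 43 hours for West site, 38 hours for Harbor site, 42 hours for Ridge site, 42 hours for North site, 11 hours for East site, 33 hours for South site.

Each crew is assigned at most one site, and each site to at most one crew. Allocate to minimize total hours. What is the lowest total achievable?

Min total: 65 hours

This is the linear assignment problem.
Optimal: Lima crew→North site (9 hours), Bravo crew→South site (9 hours), Golf crew→Harbor site (15 hours), Foxtrot crew→Ridge site (21 hours), Tango crew→East site (11 hours) — total 9+9+15+21+11 = 65 hours.
Column-greedy (each site in turn goes to its cheapest remaining crew) gives 93 hours, worse by 28.
Next-best assignment: Lima crew→West site, Bravo crew→South site, Golf crew→North site, Foxtrot crew→Harbor site, Tango crew→East site = 69 hours.
Swapping Golf crew↔Tango crew (Golf crew→East site 11 hours, Tango crew→Harbor site 38 hours) adds 23.
No other one-to-one assignment undercuts 65 hours.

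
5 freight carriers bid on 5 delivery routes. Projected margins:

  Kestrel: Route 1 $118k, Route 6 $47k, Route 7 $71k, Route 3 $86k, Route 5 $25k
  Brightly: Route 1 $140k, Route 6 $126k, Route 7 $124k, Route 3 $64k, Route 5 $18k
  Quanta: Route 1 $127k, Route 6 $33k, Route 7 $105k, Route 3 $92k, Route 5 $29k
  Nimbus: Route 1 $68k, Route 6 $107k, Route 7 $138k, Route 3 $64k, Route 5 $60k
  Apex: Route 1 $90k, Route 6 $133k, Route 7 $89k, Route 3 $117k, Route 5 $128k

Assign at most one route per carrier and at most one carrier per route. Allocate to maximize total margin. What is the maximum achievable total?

Maximum total: $605k

This is the linear assignment problem.
Optimal: Kestrel→Route 3 ($86k), Brightly→Route 6 ($126k), Quanta→Route 1 ($127k), Nimbus→Route 7 ($138k), Apex→Route 5 ($128k) — total 86+126+127+138+128 = $605k.
Row-greedy (each carrier in turn takes its best remaining route) gives $541k, worse by 64.
Swapping Apex↔Kestrel (Apex→Route 3 $117k, Kestrel→Route 5 $25k) loses 72.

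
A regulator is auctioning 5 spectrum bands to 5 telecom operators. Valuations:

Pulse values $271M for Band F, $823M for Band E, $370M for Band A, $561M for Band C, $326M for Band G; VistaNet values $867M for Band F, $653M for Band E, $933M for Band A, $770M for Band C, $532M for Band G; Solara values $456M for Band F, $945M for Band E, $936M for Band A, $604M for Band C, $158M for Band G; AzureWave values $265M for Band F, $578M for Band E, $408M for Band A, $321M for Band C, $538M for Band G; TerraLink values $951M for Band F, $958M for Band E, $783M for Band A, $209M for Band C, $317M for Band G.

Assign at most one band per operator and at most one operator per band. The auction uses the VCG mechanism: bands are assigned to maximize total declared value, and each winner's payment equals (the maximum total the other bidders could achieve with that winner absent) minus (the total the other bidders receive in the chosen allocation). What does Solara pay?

Solara pays $163M.

Efficient allocation: Pulse→Band E ($823M), VistaNet→Band C ($770M), Solara→Band A ($936M), AzureWave→Band G ($538M), TerraLink→Band F ($951M); total welfare W = $4018M.
Solara receives Band A at value $936M, so the others get W − 936 = $3082M.
Without Solara: best allocation of the remaining 4 bidders over all 5 bands is Pulse→Band E ($823M), VistaNet→Band A ($933M), AzureWave→Band G ($538M), TerraLink→Band F ($951M), total $3245M.
VCG payment = (others' best without Solara) − (others' welfare with Solara) = 3245 − 3082 = $163M.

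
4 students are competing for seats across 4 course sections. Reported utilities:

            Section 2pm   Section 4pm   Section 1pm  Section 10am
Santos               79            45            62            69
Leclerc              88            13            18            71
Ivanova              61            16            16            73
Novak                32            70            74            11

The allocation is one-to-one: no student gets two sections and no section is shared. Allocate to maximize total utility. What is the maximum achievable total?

Max total: 293 points

Optimal: Santos→Section 1pm (62 points), Leclerc→Section 2pm (88 points), Ivanova→Section 10am (73 points), Novak→Section 4pm (70 points) — total 62+88+73+70 = 293 points.
Max-entry greedy (repeatedly take the single best remaining cell) gives 280 points, worse by 13.
Next-best assignment: Santos→Section 4pm, Leclerc→Section 2pm, Ivanova→Section 10am, Novak→Section 1pm = 280 points.
Checked against all permutations: 293 points is optimal.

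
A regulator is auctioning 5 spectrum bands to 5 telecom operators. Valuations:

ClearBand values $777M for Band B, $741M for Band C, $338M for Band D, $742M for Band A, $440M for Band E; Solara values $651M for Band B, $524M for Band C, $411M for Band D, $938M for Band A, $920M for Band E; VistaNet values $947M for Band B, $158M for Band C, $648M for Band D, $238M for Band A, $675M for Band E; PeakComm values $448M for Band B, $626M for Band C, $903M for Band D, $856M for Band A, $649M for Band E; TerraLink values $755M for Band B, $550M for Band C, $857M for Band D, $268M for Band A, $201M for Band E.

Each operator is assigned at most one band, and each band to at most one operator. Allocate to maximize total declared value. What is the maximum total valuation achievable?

Maximum total: $4321M

This is a one-to-one assignment (maximum-weight bipartite matching).
Optimal: ClearBand→Band C ($741M), Solara→Band E ($920M), VistaNet→Band B ($947M), PeakComm→Band A ($856M), TerraLink→Band D ($857M) — total 741+920+947+856+857 = $4321M.
Column-greedy (each band in turn goes to its best remaining operator) gives $3730M, worse by 591.
Swapping TerraLink↔ClearBand (TerraLink→Band C $550M, ClearBand→Band D $338M) loses 710.
Every other assignment is strictly worse.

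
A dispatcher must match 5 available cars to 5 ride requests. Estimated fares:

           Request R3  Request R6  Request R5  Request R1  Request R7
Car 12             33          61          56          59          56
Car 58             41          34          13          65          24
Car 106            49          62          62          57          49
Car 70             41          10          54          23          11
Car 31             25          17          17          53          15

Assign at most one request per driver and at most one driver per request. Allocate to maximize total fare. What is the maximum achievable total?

This is a one-to-one assignment (maximum-weight bipartite matching).
Optimal: Car 12→Request R7 ($56), Car 58→Request R3 ($41), Car 106→Request R6 ($62), Car 70→Request R5 ($54), Car 31→Request R1 ($53) — total 56+41+62+54+53 = $266.
Next-best assignment: Car 12→Request R7, Car 58→Request R1, Car 106→Request R6, Car 70→Request R5, Car 31→Request R3 = $262.

Max total: $266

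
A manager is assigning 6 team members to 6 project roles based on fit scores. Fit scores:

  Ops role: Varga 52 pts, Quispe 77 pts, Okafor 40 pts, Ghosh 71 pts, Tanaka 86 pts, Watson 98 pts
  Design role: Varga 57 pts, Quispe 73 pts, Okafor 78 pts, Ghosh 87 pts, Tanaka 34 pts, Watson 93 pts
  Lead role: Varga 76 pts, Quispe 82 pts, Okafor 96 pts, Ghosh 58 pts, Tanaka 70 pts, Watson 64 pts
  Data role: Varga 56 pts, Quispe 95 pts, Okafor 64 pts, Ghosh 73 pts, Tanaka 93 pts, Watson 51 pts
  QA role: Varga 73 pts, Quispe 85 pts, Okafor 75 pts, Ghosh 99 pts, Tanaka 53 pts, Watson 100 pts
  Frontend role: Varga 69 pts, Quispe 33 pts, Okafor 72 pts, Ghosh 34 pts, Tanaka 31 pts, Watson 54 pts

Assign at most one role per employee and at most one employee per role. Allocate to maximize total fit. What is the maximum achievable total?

This is a one-to-one assignment (maximum-weight bipartite matching).
Optimal: Varga→Frontend role (69 pts), Quispe→Data role (95 pts), Okafor→Lead role (96 pts), Ghosh→QA role (99 pts), Tanaka→Ops role (86 pts), Watson→Design role (93 pts) — total 69+95+96+99+86+93 = 538 pts.
Row-greedy (each employee in turn takes its best remaining role) gives 488 pts, worse by 50.

Maximum total: 538 pts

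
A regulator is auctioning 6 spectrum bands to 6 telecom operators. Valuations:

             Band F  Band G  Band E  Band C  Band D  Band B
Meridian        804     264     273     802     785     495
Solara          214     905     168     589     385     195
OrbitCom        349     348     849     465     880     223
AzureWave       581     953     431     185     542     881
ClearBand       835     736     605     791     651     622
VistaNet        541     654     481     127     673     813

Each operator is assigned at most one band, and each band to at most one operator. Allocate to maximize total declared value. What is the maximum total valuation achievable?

Maximum total: $4945M

Treat this as an assignment problem: match each operator to one band.
Optimal: Meridian→Band C ($802M), Solara→Band G ($905M), OrbitCom→Band E ($849M), AzureWave→Band B ($881M), ClearBand→Band F ($835M), VistaNet→Band D ($673M) — total 802+905+849+881+835+673 = $4945M.
Max-entry greedy (repeatedly take the single best remaining cell) gives $4451M, worse by 494.
Next-best assignment: Meridian→Band F, Solara→Band G, OrbitCom→Band E, AzureWave→Band B, ClearBand→Band C, VistaNet→Band D = $4903M.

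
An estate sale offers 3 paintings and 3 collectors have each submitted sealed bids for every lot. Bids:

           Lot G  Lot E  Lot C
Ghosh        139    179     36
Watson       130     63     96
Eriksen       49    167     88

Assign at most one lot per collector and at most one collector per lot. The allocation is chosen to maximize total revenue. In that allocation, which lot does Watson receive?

Treat this as an assignment problem: match each collector to one lot.
Optimal: Ghosh→Lot G ($139), Watson→Lot C ($96), Eriksen→Lot E ($167) — total 139+96+167 = $402.
Row-greedy (each collector in turn takes its best remaining lot) gives $397, worse by 5.
Next-best assignment: Ghosh→Lot E, Watson→Lot G, Eriksen→Lot C = $397.
Swapping Eriksen↔Watson (Eriksen→Lot C $88, Watson→Lot E $63) loses 112.
Watson's own top lot is Lot G ($130), but forcing Watson→Lot G and reassigning the rest optimally gives only $397 — worse by 5.

Watson receives Lot C.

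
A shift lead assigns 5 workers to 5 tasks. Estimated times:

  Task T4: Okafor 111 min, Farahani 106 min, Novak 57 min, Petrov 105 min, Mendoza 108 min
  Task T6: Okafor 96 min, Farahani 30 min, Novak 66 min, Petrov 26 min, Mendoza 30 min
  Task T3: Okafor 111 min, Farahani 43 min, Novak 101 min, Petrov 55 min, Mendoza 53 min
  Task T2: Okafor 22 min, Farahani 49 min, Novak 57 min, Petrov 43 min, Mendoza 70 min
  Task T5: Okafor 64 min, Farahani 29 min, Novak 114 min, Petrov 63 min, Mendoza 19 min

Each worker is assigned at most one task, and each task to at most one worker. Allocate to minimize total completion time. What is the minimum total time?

This is the linear assignment problem.
Optimal: Okafor→Task T2 (22 min), Farahani→Task T3 (43 min), Novak→Task T4 (57 min), Petrov→Task T6 (26 min), Mendoza→Task T5 (19 min) — total 22+43+57+26+19 = 167 min.
Row-greedy (each worker in turn takes its cheapest remaining task) gives 187 min, worse by 20.

Min total: 167 min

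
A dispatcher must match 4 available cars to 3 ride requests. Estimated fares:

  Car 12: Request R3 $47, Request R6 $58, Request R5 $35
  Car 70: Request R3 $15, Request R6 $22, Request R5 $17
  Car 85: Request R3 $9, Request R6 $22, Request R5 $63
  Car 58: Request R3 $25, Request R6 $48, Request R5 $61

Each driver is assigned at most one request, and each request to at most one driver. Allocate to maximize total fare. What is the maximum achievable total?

Optimal: Car 12→Request R3 ($47), Car 58→Request R6 ($48), Car 85→Request R5 ($63) — total 47+48+63 = $158.
Max-entry greedy (repeatedly take the single best remaining cell) gives $146, worse by 12.
Next-best assignment: Car 58→Request R3, Car 12→Request R6, Car 85→Request R5 = $146.
Swapping Car 58↔Car 12 (Car 58→Request R3 $25, Car 12→Request R6 $58) loses 12.

Max total: $158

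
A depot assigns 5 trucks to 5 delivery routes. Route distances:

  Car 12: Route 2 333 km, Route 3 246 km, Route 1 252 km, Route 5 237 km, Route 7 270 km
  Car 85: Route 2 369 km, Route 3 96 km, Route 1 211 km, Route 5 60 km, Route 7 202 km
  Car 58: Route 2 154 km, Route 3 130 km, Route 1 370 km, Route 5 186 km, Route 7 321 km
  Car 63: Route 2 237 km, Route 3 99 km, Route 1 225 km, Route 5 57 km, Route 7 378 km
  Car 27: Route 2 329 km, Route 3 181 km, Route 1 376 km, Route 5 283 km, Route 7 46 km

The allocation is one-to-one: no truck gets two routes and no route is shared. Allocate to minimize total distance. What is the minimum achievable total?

Min total: 605 km

Optimal: Car 12→Route 1 (252 km), Car 85→Route 3 (96 km), Car 58→Route 2 (154 km), Car 63→Route 5 (57 km), Car 27→Route 7 (46 km) — total 252+96+154+57+46 = 605 km.
Column-greedy (each route in turn goes to its cheapest remaining truck) gives 758 km, worse by 153.
Swapping Car 27↔Car 63 (Car 27→Route 5 283 km, Car 63→Route 7 378 km) adds 558.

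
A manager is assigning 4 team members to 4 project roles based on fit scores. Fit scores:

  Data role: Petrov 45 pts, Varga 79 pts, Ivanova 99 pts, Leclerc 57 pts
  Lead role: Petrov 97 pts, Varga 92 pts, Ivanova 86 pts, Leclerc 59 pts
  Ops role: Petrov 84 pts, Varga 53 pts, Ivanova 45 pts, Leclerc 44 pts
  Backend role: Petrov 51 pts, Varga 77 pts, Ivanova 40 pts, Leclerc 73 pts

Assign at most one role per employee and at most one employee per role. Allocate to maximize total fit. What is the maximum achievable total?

This is the linear assignment problem.
Optimal: Petrov→Ops role (84 pts), Varga→Lead role (92 pts), Ivanova→Data role (99 pts), Leclerc→Backend role (73 pts) — total 84+92+99+73 = 348 pts.

Max total: 348 pts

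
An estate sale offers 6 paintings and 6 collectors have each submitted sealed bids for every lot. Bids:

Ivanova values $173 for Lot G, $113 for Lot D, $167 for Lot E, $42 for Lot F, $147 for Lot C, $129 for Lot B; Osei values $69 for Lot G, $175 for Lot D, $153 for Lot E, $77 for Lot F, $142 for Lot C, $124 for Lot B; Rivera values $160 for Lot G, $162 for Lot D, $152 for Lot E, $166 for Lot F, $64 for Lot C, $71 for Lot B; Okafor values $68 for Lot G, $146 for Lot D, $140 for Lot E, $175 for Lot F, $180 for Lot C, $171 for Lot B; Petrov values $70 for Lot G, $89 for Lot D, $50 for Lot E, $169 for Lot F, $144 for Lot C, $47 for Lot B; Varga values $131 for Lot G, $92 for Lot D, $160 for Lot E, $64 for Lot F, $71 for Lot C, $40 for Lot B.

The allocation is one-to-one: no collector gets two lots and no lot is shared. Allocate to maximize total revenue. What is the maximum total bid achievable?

Treat this as an assignment problem: match each collector to one lot.
Optimal: Ivanova→Lot G ($173), Osei→Lot D ($175), Rivera→Lot F ($166), Okafor→Lot B ($171), Petrov→Lot C ($144), Varga→Lot E ($160) — total 173+175+166+171+144+160 = $989.
Next-best assignment: Ivanova→Lot C, Osei→Lot D, Rivera→Lot G, Okafor→Lot B, Petrov→Lot F, Varga→Lot E = $982.

Maximum total: $989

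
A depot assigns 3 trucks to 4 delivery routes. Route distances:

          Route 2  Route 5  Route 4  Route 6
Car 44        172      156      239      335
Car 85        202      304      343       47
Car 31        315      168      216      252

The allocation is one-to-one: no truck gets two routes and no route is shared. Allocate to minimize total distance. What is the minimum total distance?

Minimum total: 387 km

Optimal: Car 44→Route 2 (172 km), Car 85→Route 6 (47 km), Car 31→Route 5 (168 km) — total 172+47+168 = 387 km.
Column-greedy (each route in turn goes to its cheapest remaining truck) gives 683 km, worse by 296.
Swapping Car 31↔Car 44 (Car 31→Route 2 315 km, Car 44→Route 5 156 km) adds 131.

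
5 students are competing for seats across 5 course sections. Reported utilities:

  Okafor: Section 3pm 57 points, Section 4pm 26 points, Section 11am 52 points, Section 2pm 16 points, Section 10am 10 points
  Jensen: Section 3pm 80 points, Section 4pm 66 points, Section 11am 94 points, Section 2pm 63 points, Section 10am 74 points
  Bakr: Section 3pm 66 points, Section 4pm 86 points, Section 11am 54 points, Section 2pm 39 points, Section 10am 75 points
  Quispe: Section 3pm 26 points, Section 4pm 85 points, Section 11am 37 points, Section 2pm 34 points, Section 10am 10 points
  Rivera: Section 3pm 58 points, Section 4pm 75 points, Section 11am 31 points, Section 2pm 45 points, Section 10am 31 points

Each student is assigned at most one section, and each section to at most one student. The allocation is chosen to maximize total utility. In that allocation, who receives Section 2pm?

Rivera receives Section 2pm.

This is the linear assignment problem.
Optimal: Okafor→Section 3pm (57 points), Jensen→Section 11am (94 points), Bakr→Section 10am (75 points), Quispe→Section 4pm (85 points), Rivera→Section 2pm (45 points) — total 57+94+75+85+45 = 356 points.
Row-greedy (each student in turn takes its best remaining section) gives 302 points, worse by 54.
Swapping Jensen↔Bakr (Jensen→Section 10am 74 points, Bakr→Section 11am 54 points) loses 41.
Every other assignment is strictly worse.
Rivera's own top section is Section 4pm (75 points), but forcing Rivera→Section 4pm and reassigning the rest optimally gives only 335 points — worse by 21.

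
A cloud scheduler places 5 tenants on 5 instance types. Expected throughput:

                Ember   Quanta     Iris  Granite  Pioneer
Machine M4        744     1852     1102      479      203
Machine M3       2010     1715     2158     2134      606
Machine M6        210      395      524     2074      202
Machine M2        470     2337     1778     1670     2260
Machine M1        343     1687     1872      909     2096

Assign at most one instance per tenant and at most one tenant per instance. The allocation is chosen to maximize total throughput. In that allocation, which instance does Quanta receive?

Quanta receives Machine M4.

This is a one-to-one assignment (maximum-weight bipartite matching).
Optimal: Ember→Machine M3 (2010 ops/s), Quanta→Machine M4 (1852 ops/s), Iris→Machine M1 (1872 ops/s), Granite→Machine M6 (2074 ops/s), Pioneer→Machine M2 (2260 ops/s) — total 2010+1852+1872+2074+2260 = 10068 ops/s.
Swapping Quanta↔Pioneer (Quanta→Machine M2 2337 ops/s, Pioneer→Machine M4 203 ops/s) loses 1572.
Checked against all permutations: 10068 ops/s is optimal.
Quanta's own top instance is Machine M2 (2337 ops/s), but forcing Quanta→Machine M2 and reassigning the rest optimally gives only 9619 ops/s — worse by 449.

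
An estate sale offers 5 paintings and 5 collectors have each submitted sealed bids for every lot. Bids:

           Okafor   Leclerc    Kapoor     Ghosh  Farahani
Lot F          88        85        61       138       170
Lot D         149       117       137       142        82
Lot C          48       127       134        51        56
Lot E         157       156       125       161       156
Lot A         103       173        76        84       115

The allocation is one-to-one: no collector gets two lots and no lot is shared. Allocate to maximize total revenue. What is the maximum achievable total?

Max total: $787

Treat this as an assignment problem: match each collector to one lot.
Optimal: Okafor→Lot D ($149), Leclerc→Lot A ($173), Kapoor→Lot C ($134), Ghosh→Lot E ($161), Farahani→Lot F ($170) — total 149+173+134+161+170 = $787.
Row-greedy (each collector in turn takes its best remaining lot) gives $661, worse by 126.
Swapping Leclerc↔Kapoor (Leclerc→Lot C $127, Kapoor→Lot A $76) loses 104.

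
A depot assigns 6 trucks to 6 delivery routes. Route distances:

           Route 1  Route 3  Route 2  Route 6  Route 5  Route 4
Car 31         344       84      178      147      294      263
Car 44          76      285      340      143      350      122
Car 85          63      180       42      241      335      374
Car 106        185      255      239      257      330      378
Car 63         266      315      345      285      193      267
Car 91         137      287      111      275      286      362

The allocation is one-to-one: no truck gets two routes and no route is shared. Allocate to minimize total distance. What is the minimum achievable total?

This is a one-to-one assignment (minimum-cost bipartite matching).
Optimal: Car 31→Route 3 (84 km), Car 44→Route 4 (122 km), Car 85→Route 1 (63 km), Car 106→Route 6 (257 km), Car 63→Route 5 (193 km), Car 91→Route 2 (111 km) — total 84+122+63+257+193+111 = 830 km.
Checked against all permutations: 830 km is optimal.

Minimum total: 830 km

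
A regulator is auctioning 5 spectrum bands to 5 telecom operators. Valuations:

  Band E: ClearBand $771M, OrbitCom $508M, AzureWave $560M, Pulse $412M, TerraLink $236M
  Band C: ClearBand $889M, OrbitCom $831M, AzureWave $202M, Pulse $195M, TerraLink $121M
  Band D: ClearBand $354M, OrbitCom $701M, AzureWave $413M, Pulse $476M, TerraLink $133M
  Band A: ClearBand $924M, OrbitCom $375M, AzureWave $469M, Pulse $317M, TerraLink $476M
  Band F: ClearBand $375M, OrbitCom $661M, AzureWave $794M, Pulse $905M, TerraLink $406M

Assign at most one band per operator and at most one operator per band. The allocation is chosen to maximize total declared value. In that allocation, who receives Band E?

This is a one-to-one assignment (maximum-weight bipartite matching).
Optimal: ClearBand→Band C ($889M), OrbitCom→Band D ($701M), AzureWave→Band E ($560M), Pulse→Band F ($905M), TerraLink→Band A ($476M) — total 889+701+560+905+476 = $3531M.
Row-greedy (each operator in turn takes its best remaining band) gives $3261M, worse by 270.
Swapping TerraLink↔ClearBand (TerraLink→Band C $121M, ClearBand→Band A $924M) loses 320.
AzureWave's own top band is Band F ($794M), but forcing AzureWave→Band F and reassigning the rest optimally gives only $3348M — worse by 183.

AzureWave receives Band E.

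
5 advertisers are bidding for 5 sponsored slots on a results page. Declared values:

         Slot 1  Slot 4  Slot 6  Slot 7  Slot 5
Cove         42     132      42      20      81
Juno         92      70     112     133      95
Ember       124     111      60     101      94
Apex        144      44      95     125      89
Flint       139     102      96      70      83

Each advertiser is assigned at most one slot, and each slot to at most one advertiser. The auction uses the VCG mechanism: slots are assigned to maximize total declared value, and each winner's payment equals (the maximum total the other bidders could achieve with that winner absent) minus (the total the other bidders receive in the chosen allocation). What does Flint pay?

Flint pays $40.

Efficient allocation: Cove→Slot 4 ($132), Juno→Slot 6 ($112), Ember→Slot 5 ($94), Apex→Slot 7 ($125), Flint→Slot 1 ($139); total welfare W = $602.
Flint receives Slot 1 at value $139, so the others get W − 139 = $463.
Without Flint: best allocation of the remaining 4 bidders over all 5 slots is Cove→Slot 4 ($132), Juno→Slot 7 ($133), Ember→Slot 5 ($94), Apex→Slot 1 ($144), total $503.
VCG payment = (others' best without Flint) − (others' welfare with Flint) = 503 − 463 = $40.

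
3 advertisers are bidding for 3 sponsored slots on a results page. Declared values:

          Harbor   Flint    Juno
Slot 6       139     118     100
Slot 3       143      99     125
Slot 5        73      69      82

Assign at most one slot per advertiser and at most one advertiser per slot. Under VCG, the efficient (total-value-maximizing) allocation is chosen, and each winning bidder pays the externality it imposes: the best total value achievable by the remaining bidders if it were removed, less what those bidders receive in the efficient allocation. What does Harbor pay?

Harbor pays $43.

Efficient allocation: Harbor→Slot 3 ($143), Flint→Slot 6 ($118), Juno→Slot 5 ($82); total welfare W = $343.
Harbor receives Slot 3 at value $143, so the others get W − 143 = $200.
Without Harbor: best allocation of the remaining 2 bidders over all 3 slots is Flint→Slot 6 ($118), Juno→Slot 3 ($125), total $243.
VCG payment = (others' best without Harbor) − (others' welfare with Harbor) = 243 − 200 = $43.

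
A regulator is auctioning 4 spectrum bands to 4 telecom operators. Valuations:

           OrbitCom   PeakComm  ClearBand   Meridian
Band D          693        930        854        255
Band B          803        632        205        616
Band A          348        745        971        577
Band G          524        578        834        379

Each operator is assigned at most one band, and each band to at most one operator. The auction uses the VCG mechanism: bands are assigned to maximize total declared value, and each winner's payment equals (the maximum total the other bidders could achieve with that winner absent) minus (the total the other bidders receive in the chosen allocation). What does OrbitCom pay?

OrbitCom pays $176M.

Efficient allocation: OrbitCom→Band B ($803M), PeakComm→Band D ($930M), ClearBand→Band G ($834M), Meridian→Band A ($577M); total welfare W = $3144M.
OrbitCom receives Band B at value $803M, so the others get W − 803 = $2341M.
Without OrbitCom: best allocation of the remaining 3 bidders over all 4 bands is PeakComm→Band D ($930M), ClearBand→Band A ($971M), Meridian→Band B ($616M), total $2517M.
VCG payment = (others' best without OrbitCom) − (others' welfare with OrbitCom) = 2517 − 2341 = $176M.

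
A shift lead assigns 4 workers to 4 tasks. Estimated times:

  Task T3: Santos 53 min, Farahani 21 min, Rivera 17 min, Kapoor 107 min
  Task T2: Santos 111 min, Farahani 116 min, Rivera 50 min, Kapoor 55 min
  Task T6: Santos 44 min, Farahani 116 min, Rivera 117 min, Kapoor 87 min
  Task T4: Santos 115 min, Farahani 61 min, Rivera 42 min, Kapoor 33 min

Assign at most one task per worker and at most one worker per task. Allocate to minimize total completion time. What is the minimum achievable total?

Optimal: Santos→Task T6 (44 min), Farahani→Task T3 (21 min), Rivera→Task T2 (50 min), Kapoor→Task T4 (33 min) — total 44+21+50+33 = 148 min.
Row-greedy (each worker in turn takes its cheapest remaining task) gives 162 min, worse by 14.
Next-best assignment: Santos→Task T6, Farahani→Task T3, Rivera→Task T4, Kapoor→Task T2 = 162 min.

Min total: 148 min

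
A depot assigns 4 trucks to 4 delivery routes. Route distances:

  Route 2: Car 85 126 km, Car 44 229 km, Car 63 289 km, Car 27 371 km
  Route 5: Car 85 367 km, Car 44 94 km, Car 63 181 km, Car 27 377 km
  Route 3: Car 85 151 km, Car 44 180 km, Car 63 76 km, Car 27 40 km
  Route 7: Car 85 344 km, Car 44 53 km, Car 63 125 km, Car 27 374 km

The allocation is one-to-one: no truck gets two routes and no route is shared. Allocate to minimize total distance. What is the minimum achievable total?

Minimum total: 385 km

Optimal: Car 85→Route 2 (126 km), Car 44→Route 5 (94 km), Car 63→Route 7 (125 km), Car 27→Route 3 (40 km) — total 126+94+125+40 = 385 km.
Min-entry greedy (repeatedly take the single cheapest remaining cell) gives 400 km, worse by 15.
Next-best assignment: Car 85→Route 2, Car 44→Route 7, Car 63→Route 5, Car 27→Route 3 = 400 km.
No other one-to-one assignment undercuts 385 km.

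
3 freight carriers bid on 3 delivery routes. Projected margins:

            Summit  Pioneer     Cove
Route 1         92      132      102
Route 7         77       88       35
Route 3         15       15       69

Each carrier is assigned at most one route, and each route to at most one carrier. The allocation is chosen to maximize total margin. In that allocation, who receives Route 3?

Optimal: Summit→Route 7 ($77k), Pioneer→Route 1 ($132k), Cove→Route 3 ($69k) — total 77+132+69 = $278k.
Next-best assignment: Summit→Route 1, Pioneer→Route 7, Cove→Route 3 = $249k.
Cove's own top route is Route 1 ($102k), but forcing Cove→Route 1 and reassigning the rest optimally gives only $205k — worse by 73.

Cove receives Route 3.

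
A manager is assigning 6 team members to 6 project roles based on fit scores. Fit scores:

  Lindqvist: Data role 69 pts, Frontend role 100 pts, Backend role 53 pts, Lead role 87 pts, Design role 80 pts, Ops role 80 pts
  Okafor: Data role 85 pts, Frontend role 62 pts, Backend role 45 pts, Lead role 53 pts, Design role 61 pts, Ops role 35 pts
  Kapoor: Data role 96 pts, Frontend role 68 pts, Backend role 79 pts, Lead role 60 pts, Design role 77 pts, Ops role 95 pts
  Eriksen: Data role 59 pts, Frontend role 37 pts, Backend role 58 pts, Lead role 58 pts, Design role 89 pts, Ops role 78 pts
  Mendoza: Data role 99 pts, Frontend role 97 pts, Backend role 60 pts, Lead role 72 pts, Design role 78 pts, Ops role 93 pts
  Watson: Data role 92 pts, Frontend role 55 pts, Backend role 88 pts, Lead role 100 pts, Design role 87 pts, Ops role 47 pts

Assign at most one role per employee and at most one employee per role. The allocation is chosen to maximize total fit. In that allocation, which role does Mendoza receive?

Treat this as an assignment problem: match each employee to one role.
Optimal: Lindqvist→Frontend role (100 pts), Okafor→Data role (85 pts), Kapoor→Backend role (79 pts), Eriksen→Design role (89 pts), Mendoza→Ops role (93 pts), Watson→Lead role (100 pts) — total 100+85+79+89+93+100 = 546 pts.
Max-entry greedy (repeatedly take the single best remaining cell) gives 528 pts, worse by 18.
Checked against all permutations: 546 pts is optimal.
Mendoza's own top role is Data role (99 pts), but forcing Mendoza→Data role and reassigning the rest optimally gives only 528 pts — worse by 18.

Mendoza receives Ops role.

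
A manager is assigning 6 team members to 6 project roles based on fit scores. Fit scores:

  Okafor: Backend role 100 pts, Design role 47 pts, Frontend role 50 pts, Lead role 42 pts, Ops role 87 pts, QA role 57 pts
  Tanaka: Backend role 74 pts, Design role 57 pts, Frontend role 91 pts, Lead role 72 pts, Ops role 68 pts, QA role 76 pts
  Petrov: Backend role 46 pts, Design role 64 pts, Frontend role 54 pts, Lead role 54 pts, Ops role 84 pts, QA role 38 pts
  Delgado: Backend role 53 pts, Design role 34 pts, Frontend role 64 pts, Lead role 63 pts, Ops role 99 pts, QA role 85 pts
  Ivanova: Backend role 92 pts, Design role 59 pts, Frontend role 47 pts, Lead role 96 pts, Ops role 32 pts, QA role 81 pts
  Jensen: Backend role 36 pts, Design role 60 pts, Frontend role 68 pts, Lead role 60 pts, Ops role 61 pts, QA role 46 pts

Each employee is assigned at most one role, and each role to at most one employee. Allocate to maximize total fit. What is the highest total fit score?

Maximum total: 516 pts

Optimal: Okafor→Backend role (100 pts), Tanaka→Frontend role (91 pts), Petrov→Ops role (84 pts), Delgado→QA role (85 pts), Ivanova→Lead role (96 pts), Jensen→Design role (60 pts) — total 100+91+84+85+96+60 = 516 pts.
Max-entry greedy (repeatedly take the single best remaining cell) gives 496 pts, worse by 20.
Swapping Okafor↔Petrov (Okafor→Ops role 87 pts, Petrov→Backend role 46 pts) loses 51.
No other one-to-one assignment exceeds 516 pts.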